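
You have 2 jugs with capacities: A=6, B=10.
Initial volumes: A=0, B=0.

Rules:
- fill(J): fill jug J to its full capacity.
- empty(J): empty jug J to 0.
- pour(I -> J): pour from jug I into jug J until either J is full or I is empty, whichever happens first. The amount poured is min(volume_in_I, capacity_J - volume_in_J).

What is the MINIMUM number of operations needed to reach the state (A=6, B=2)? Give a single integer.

BFS from (A=0, B=0). One shortest path:
  1. fill(A) -> (A=6 B=0)
  2. pour(A -> B) -> (A=0 B=6)
  3. fill(A) -> (A=6 B=6)
  4. pour(A -> B) -> (A=2 B=10)
  5. empty(B) -> (A=2 B=0)
  6. pour(A -> B) -> (A=0 B=2)
  7. fill(A) -> (A=6 B=2)
Reached target in 7 moves.

Answer: 7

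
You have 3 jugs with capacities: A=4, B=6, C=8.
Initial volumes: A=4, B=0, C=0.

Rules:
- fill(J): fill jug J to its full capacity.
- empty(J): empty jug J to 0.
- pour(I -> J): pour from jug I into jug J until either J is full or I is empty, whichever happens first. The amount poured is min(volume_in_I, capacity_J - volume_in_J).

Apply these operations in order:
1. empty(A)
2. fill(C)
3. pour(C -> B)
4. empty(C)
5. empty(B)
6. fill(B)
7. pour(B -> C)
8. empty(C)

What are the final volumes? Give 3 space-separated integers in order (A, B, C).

Step 1: empty(A) -> (A=0 B=0 C=0)
Step 2: fill(C) -> (A=0 B=0 C=8)
Step 3: pour(C -> B) -> (A=0 B=6 C=2)
Step 4: empty(C) -> (A=0 B=6 C=0)
Step 5: empty(B) -> (A=0 B=0 C=0)
Step 6: fill(B) -> (A=0 B=6 C=0)
Step 7: pour(B -> C) -> (A=0 B=0 C=6)
Step 8: empty(C) -> (A=0 B=0 C=0)

Answer: 0 0 0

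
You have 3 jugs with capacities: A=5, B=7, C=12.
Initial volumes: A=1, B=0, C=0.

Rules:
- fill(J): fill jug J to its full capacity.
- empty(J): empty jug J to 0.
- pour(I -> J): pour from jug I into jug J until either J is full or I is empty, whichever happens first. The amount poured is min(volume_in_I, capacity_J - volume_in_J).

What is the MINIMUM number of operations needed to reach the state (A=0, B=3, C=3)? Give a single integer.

BFS from (A=1, B=0, C=0). One shortest path:
  1. fill(C) -> (A=1 B=0 C=12)
  2. pour(C -> A) -> (A=5 B=0 C=8)
  3. pour(A -> B) -> (A=0 B=5 C=8)
  4. pour(C -> A) -> (A=5 B=5 C=3)
  5. pour(A -> B) -> (A=3 B=7 C=3)
  6. empty(B) -> (A=3 B=0 C=3)
  7. pour(A -> B) -> (A=0 B=3 C=3)
Reached target in 7 moves.

Answer: 7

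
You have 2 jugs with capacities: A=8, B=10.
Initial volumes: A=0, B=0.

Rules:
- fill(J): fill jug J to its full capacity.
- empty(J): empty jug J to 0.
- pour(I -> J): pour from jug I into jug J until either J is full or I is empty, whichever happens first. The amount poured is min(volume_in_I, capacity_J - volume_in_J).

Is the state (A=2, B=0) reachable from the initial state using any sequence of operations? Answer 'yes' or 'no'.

Answer: yes

Derivation:
BFS from (A=0, B=0):
  1. fill(B) -> (A=0 B=10)
  2. pour(B -> A) -> (A=8 B=2)
  3. empty(A) -> (A=0 B=2)
  4. pour(B -> A) -> (A=2 B=0)
Target reached → yes.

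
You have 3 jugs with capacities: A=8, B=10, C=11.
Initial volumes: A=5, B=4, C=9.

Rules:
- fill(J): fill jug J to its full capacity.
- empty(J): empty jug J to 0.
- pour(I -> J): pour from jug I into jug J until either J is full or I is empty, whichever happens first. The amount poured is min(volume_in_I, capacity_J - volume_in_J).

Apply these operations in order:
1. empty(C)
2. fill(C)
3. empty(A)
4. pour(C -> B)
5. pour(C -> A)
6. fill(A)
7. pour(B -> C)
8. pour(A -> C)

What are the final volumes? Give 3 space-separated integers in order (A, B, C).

Answer: 7 0 11

Derivation:
Step 1: empty(C) -> (A=5 B=4 C=0)
Step 2: fill(C) -> (A=5 B=4 C=11)
Step 3: empty(A) -> (A=0 B=4 C=11)
Step 4: pour(C -> B) -> (A=0 B=10 C=5)
Step 5: pour(C -> A) -> (A=5 B=10 C=0)
Step 6: fill(A) -> (A=8 B=10 C=0)
Step 7: pour(B -> C) -> (A=8 B=0 C=10)
Step 8: pour(A -> C) -> (A=7 B=0 C=11)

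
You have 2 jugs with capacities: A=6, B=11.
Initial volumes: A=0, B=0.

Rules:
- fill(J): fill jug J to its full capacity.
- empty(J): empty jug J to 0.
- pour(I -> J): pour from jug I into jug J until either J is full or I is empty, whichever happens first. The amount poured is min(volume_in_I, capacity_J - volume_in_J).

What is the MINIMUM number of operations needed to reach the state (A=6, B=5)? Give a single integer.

Answer: 2

Derivation:
BFS from (A=0, B=0). One shortest path:
  1. fill(B) -> (A=0 B=11)
  2. pour(B -> A) -> (A=6 B=5)
Reached target in 2 moves.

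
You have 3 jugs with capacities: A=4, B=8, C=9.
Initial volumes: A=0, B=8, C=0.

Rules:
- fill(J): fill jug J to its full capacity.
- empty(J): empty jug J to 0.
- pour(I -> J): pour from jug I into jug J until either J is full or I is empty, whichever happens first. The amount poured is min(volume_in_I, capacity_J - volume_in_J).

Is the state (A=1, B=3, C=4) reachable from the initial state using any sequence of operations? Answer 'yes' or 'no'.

BFS explored all 282 reachable states.
Reachable set includes: (0,0,0), (0,0,1), (0,0,2), (0,0,3), (0,0,4), (0,0,5), (0,0,6), (0,0,7), (0,0,8), (0,0,9), (0,1,0), (0,1,1) ...
Target (A=1, B=3, C=4) not in reachable set → no.

Answer: no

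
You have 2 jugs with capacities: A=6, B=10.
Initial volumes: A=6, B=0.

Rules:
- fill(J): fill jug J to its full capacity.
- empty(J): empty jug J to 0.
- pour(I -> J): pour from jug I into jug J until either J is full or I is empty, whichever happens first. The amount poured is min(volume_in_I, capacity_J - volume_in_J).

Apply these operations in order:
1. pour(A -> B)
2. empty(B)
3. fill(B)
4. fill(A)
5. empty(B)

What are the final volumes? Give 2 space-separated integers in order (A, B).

Step 1: pour(A -> B) -> (A=0 B=6)
Step 2: empty(B) -> (A=0 B=0)
Step 3: fill(B) -> (A=0 B=10)
Step 4: fill(A) -> (A=6 B=10)
Step 5: empty(B) -> (A=6 B=0)

Answer: 6 0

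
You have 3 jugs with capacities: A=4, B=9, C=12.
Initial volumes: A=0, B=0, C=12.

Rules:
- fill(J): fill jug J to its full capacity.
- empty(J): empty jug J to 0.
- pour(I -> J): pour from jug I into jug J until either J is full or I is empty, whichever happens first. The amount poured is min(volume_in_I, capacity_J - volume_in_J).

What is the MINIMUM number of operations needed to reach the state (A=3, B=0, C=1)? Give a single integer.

BFS from (A=0, B=0, C=12). One shortest path:
  1. pour(C -> B) -> (A=0 B=9 C=3)
  2. pour(B -> A) -> (A=4 B=5 C=3)
  3. empty(A) -> (A=0 B=5 C=3)
  4. pour(B -> A) -> (A=4 B=1 C=3)
  5. empty(A) -> (A=0 B=1 C=3)
  6. pour(C -> A) -> (A=3 B=1 C=0)
  7. pour(B -> C) -> (A=3 B=0 C=1)
Reached target in 7 moves.

Answer: 7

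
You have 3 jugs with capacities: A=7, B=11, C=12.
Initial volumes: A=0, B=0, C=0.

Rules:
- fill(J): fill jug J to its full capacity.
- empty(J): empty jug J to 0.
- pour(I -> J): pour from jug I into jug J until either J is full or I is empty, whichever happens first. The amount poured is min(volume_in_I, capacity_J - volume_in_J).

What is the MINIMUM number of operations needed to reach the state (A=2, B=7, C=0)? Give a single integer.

BFS from (A=0, B=0, C=0). One shortest path:
  1. fill(A) -> (A=7 B=0 C=0)
  2. pour(A -> B) -> (A=0 B=7 C=0)
  3. fill(A) -> (A=7 B=7 C=0)
  4. pour(A -> C) -> (A=0 B=7 C=7)
  5. fill(A) -> (A=7 B=7 C=7)
  6. pour(A -> C) -> (A=2 B=7 C=12)
  7. empty(C) -> (A=2 B=7 C=0)
Reached target in 7 moves.

Answer: 7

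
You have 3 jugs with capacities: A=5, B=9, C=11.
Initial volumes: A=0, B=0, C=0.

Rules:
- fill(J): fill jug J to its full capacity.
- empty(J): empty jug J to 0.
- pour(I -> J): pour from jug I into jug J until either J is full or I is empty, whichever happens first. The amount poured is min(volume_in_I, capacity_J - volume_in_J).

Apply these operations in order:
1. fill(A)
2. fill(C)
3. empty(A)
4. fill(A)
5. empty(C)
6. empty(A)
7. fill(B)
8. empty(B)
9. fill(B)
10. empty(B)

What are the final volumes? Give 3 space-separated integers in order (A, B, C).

Step 1: fill(A) -> (A=5 B=0 C=0)
Step 2: fill(C) -> (A=5 B=0 C=11)
Step 3: empty(A) -> (A=0 B=0 C=11)
Step 4: fill(A) -> (A=5 B=0 C=11)
Step 5: empty(C) -> (A=5 B=0 C=0)
Step 6: empty(A) -> (A=0 B=0 C=0)
Step 7: fill(B) -> (A=0 B=9 C=0)
Step 8: empty(B) -> (A=0 B=0 C=0)
Step 9: fill(B) -> (A=0 B=9 C=0)
Step 10: empty(B) -> (A=0 B=0 C=0)

Answer: 0 0 0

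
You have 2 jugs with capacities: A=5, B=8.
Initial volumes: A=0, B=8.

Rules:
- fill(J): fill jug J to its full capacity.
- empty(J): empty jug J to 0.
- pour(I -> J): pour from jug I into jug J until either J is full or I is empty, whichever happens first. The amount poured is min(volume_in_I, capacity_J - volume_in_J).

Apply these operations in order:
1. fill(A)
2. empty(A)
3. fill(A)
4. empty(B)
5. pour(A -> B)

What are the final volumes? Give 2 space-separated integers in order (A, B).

Answer: 0 5

Derivation:
Step 1: fill(A) -> (A=5 B=8)
Step 2: empty(A) -> (A=0 B=8)
Step 3: fill(A) -> (A=5 B=8)
Step 4: empty(B) -> (A=5 B=0)
Step 5: pour(A -> B) -> (A=0 B=5)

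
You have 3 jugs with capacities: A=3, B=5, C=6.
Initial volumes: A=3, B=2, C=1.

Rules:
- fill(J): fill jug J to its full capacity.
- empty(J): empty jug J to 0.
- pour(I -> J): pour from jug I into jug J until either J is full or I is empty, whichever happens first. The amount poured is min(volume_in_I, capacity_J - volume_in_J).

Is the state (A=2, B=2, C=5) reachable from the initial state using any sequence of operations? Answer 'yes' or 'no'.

Answer: no

Derivation:
BFS explored all 128 reachable states.
Reachable set includes: (0,0,0), (0,0,1), (0,0,2), (0,0,3), (0,0,4), (0,0,5), (0,0,6), (0,1,0), (0,1,1), (0,1,2), (0,1,3), (0,1,4) ...
Target (A=2, B=2, C=5) not in reachable set → no.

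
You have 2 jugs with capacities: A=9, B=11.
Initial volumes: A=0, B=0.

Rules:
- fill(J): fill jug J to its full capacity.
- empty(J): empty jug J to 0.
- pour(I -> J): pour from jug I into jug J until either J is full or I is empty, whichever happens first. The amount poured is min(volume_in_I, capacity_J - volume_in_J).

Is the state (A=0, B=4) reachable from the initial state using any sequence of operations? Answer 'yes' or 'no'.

Answer: yes

Derivation:
BFS from (A=0, B=0):
  1. fill(B) -> (A=0 B=11)
  2. pour(B -> A) -> (A=9 B=2)
  3. empty(A) -> (A=0 B=2)
  4. pour(B -> A) -> (A=2 B=0)
  5. fill(B) -> (A=2 B=11)
  6. pour(B -> A) -> (A=9 B=4)
  7. empty(A) -> (A=0 B=4)
Target reached → yes.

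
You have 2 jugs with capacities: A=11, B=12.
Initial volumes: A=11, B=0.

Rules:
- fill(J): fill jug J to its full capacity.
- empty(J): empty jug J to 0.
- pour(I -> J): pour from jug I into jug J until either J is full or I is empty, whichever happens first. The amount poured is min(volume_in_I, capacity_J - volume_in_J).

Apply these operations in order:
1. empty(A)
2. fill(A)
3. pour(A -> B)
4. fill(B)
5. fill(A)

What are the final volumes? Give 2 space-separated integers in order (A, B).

Answer: 11 12

Derivation:
Step 1: empty(A) -> (A=0 B=0)
Step 2: fill(A) -> (A=11 B=0)
Step 3: pour(A -> B) -> (A=0 B=11)
Step 4: fill(B) -> (A=0 B=12)
Step 5: fill(A) -> (A=11 B=12)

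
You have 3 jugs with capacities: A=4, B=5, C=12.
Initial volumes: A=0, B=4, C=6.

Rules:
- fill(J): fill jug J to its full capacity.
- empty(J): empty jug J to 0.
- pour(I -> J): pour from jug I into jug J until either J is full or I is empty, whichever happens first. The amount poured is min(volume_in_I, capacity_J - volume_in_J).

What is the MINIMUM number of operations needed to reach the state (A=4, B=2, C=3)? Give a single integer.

BFS from (A=0, B=4, C=6). One shortest path:
  1. pour(C -> A) -> (A=4 B=4 C=2)
  2. pour(A -> B) -> (A=3 B=5 C=2)
  3. empty(B) -> (A=3 B=0 C=2)
  4. pour(C -> B) -> (A=3 B=2 C=0)
  5. pour(A -> C) -> (A=0 B=2 C=3)
  6. fill(A) -> (A=4 B=2 C=3)
Reached target in 6 moves.

Answer: 6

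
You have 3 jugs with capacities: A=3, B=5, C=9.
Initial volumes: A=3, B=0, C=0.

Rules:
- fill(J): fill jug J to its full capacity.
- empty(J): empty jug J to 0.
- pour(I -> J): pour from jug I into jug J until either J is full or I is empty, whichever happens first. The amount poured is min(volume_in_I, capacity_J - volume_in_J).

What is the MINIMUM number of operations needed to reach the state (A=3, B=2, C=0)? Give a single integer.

BFS from (A=3, B=0, C=0). One shortest path:
  1. empty(A) -> (A=0 B=0 C=0)
  2. fill(B) -> (A=0 B=5 C=0)
  3. pour(B -> A) -> (A=3 B=2 C=0)
Reached target in 3 moves.

Answer: 3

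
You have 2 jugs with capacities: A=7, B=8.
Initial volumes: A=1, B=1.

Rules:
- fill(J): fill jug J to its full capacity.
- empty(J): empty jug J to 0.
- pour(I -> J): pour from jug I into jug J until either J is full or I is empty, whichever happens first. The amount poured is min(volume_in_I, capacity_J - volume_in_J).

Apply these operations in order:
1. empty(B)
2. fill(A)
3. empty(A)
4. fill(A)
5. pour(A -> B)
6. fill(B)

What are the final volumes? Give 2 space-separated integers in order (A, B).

Answer: 0 8

Derivation:
Step 1: empty(B) -> (A=1 B=0)
Step 2: fill(A) -> (A=7 B=0)
Step 3: empty(A) -> (A=0 B=0)
Step 4: fill(A) -> (A=7 B=0)
Step 5: pour(A -> B) -> (A=0 B=7)
Step 6: fill(B) -> (A=0 B=8)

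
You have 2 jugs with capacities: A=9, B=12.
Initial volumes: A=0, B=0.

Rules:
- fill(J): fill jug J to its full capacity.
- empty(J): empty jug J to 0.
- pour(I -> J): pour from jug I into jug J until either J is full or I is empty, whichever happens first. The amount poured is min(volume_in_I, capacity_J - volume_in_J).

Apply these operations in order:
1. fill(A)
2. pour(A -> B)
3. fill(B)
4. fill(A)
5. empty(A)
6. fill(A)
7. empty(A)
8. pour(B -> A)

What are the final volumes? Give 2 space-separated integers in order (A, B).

Step 1: fill(A) -> (A=9 B=0)
Step 2: pour(A -> B) -> (A=0 B=9)
Step 3: fill(B) -> (A=0 B=12)
Step 4: fill(A) -> (A=9 B=12)
Step 5: empty(A) -> (A=0 B=12)
Step 6: fill(A) -> (A=9 B=12)
Step 7: empty(A) -> (A=0 B=12)
Step 8: pour(B -> A) -> (A=9 B=3)

Answer: 9 3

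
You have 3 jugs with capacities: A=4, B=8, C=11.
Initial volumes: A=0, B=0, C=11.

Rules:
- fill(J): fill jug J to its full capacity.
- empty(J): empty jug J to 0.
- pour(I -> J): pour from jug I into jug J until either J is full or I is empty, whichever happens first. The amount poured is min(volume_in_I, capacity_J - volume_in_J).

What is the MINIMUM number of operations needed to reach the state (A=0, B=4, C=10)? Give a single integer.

BFS from (A=0, B=0, C=11). One shortest path:
  1. pour(C -> A) -> (A=4 B=0 C=7)
  2. pour(C -> B) -> (A=4 B=7 C=0)
  3. fill(C) -> (A=4 B=7 C=11)
  4. pour(C -> B) -> (A=4 B=8 C=10)
  5. empty(B) -> (A=4 B=0 C=10)
  6. pour(A -> B) -> (A=0 B=4 C=10)
Reached target in 6 moves.

Answer: 6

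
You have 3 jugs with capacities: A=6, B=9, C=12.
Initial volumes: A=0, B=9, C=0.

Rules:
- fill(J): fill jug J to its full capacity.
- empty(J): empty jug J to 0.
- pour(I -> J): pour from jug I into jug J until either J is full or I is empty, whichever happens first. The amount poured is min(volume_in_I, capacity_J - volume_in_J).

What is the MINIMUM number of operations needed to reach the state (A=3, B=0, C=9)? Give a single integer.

Answer: 5

Derivation:
BFS from (A=0, B=9, C=0). One shortest path:
  1. empty(B) -> (A=0 B=0 C=0)
  2. fill(C) -> (A=0 B=0 C=12)
  3. pour(C -> B) -> (A=0 B=9 C=3)
  4. pour(C -> A) -> (A=3 B=9 C=0)
  5. pour(B -> C) -> (A=3 B=0 C=9)
Reached target in 5 moves.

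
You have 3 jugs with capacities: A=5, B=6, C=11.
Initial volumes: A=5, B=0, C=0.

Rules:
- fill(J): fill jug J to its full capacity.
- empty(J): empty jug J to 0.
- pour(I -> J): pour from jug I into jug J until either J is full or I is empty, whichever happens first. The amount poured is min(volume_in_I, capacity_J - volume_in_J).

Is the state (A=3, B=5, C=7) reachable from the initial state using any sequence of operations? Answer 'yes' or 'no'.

Answer: no

Derivation:
BFS explored all 304 reachable states.
Reachable set includes: (0,0,0), (0,0,1), (0,0,2), (0,0,3), (0,0,4), (0,0,5), (0,0,6), (0,0,7), (0,0,8), (0,0,9), (0,0,10), (0,0,11) ...
Target (A=3, B=5, C=7) not in reachable set → no.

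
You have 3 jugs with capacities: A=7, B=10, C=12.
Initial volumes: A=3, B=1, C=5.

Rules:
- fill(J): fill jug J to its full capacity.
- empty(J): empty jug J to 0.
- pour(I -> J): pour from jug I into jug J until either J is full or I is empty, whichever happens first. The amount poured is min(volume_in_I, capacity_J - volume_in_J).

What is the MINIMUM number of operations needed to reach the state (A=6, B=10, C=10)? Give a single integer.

BFS from (A=3, B=1, C=5). One shortest path:
  1. fill(C) -> (A=3 B=1 C=12)
  2. pour(C -> B) -> (A=3 B=10 C=3)
  3. pour(C -> A) -> (A=6 B=10 C=0)
  4. pour(B -> C) -> (A=6 B=0 C=10)
  5. fill(B) -> (A=6 B=10 C=10)
Reached target in 5 moves.

Answer: 5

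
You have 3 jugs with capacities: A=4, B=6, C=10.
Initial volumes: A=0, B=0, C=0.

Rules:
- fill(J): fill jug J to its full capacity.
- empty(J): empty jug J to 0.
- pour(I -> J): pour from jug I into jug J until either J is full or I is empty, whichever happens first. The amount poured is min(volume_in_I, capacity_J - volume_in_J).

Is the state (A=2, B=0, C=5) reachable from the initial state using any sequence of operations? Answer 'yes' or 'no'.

BFS explored all 64 reachable states.
Reachable set includes: (0,0,0), (0,0,2), (0,0,4), (0,0,6), (0,0,8), (0,0,10), (0,2,0), (0,2,2), (0,2,4), (0,2,6), (0,2,8), (0,2,10) ...
Target (A=2, B=0, C=5) not in reachable set → no.

Answer: no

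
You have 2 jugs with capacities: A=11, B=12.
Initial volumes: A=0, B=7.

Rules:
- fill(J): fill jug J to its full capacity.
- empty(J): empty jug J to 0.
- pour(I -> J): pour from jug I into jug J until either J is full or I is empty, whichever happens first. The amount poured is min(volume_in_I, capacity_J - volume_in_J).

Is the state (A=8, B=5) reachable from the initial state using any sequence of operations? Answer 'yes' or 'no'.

Answer: no

Derivation:
BFS explored all 46 reachable states.
Reachable set includes: (0,0), (0,1), (0,2), (0,3), (0,4), (0,5), (0,6), (0,7), (0,8), (0,9), (0,10), (0,11) ...
Target (A=8, B=5) not in reachable set → no.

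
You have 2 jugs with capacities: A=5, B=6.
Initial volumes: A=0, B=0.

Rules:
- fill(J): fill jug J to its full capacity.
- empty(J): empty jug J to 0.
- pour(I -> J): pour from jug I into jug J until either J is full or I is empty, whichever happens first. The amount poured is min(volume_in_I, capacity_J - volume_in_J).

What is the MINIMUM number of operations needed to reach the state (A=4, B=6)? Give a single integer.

Answer: 4

Derivation:
BFS from (A=0, B=0). One shortest path:
  1. fill(A) -> (A=5 B=0)
  2. pour(A -> B) -> (A=0 B=5)
  3. fill(A) -> (A=5 B=5)
  4. pour(A -> B) -> (A=4 B=6)
Reached target in 4 moves.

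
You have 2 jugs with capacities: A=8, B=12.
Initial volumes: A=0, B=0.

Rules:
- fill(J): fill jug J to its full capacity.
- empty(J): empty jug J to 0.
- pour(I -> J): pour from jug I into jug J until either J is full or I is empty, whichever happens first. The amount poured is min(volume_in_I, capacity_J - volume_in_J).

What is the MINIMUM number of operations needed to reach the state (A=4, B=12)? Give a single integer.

Answer: 4

Derivation:
BFS from (A=0, B=0). One shortest path:
  1. fill(A) -> (A=8 B=0)
  2. pour(A -> B) -> (A=0 B=8)
  3. fill(A) -> (A=8 B=8)
  4. pour(A -> B) -> (A=4 B=12)
Reached target in 4 moves.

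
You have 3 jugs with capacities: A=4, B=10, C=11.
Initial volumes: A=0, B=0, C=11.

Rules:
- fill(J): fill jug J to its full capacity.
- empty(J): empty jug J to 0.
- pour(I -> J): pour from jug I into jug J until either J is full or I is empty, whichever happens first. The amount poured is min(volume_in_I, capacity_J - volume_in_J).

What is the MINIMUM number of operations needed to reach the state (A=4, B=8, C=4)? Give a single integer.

Answer: 8

Derivation:
BFS from (A=0, B=0, C=11). One shortest path:
  1. fill(A) -> (A=4 B=0 C=11)
  2. empty(C) -> (A=4 B=0 C=0)
  3. pour(A -> B) -> (A=0 B=4 C=0)
  4. fill(A) -> (A=4 B=4 C=0)
  5. pour(A -> B) -> (A=0 B=8 C=0)
  6. fill(A) -> (A=4 B=8 C=0)
  7. pour(A -> C) -> (A=0 B=8 C=4)
  8. fill(A) -> (A=4 B=8 C=4)
Reached target in 8 moves.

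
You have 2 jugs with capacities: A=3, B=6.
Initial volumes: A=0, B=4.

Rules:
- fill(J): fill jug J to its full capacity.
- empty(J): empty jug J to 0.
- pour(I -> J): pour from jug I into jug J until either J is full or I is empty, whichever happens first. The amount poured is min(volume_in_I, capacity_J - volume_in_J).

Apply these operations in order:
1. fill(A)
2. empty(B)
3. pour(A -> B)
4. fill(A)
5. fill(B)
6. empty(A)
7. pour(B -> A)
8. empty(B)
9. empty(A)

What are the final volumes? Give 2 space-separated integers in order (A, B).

Step 1: fill(A) -> (A=3 B=4)
Step 2: empty(B) -> (A=3 B=0)
Step 3: pour(A -> B) -> (A=0 B=3)
Step 4: fill(A) -> (A=3 B=3)
Step 5: fill(B) -> (A=3 B=6)
Step 6: empty(A) -> (A=0 B=6)
Step 7: pour(B -> A) -> (A=3 B=3)
Step 8: empty(B) -> (A=3 B=0)
Step 9: empty(A) -> (A=0 B=0)

Answer: 0 0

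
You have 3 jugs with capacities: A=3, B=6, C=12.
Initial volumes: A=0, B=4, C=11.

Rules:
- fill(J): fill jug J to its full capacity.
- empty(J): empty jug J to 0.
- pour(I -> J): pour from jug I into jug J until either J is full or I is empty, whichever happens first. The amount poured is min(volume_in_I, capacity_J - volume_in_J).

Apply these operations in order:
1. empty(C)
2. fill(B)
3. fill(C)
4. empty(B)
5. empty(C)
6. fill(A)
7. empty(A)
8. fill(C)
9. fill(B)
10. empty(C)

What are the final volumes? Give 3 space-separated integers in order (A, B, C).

Answer: 0 6 0

Derivation:
Step 1: empty(C) -> (A=0 B=4 C=0)
Step 2: fill(B) -> (A=0 B=6 C=0)
Step 3: fill(C) -> (A=0 B=6 C=12)
Step 4: empty(B) -> (A=0 B=0 C=12)
Step 5: empty(C) -> (A=0 B=0 C=0)
Step 6: fill(A) -> (A=3 B=0 C=0)
Step 7: empty(A) -> (A=0 B=0 C=0)
Step 8: fill(C) -> (A=0 B=0 C=12)
Step 9: fill(B) -> (A=0 B=6 C=12)
Step 10: empty(C) -> (A=0 B=6 C=0)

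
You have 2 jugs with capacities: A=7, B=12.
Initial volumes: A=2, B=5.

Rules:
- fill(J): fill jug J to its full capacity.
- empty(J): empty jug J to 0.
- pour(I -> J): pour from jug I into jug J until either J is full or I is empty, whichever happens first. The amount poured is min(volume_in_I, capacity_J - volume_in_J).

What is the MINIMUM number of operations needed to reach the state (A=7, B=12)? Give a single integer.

Answer: 2

Derivation:
BFS from (A=2, B=5). One shortest path:
  1. fill(A) -> (A=7 B=5)
  2. fill(B) -> (A=7 B=12)
Reached target in 2 moves.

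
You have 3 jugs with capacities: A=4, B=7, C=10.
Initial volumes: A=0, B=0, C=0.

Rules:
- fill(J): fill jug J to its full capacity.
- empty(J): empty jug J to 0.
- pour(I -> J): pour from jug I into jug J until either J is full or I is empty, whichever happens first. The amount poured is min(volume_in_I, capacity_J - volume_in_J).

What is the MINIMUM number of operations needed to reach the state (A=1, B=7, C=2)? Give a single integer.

Answer: 5

Derivation:
BFS from (A=0, B=0, C=0). One shortest path:
  1. fill(C) -> (A=0 B=0 C=10)
  2. pour(C -> A) -> (A=4 B=0 C=6)
  3. pour(A -> B) -> (A=0 B=4 C=6)
  4. pour(C -> A) -> (A=4 B=4 C=2)
  5. pour(A -> B) -> (A=1 B=7 C=2)
Reached target in 5 moves.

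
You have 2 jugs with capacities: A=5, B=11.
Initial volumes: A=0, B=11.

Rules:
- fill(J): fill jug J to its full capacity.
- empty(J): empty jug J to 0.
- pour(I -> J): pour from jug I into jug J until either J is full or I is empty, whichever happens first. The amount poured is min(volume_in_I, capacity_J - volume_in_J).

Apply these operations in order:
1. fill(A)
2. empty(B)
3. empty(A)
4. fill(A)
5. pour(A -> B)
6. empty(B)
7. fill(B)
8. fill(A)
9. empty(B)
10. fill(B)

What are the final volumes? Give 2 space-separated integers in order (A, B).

Answer: 5 11

Derivation:
Step 1: fill(A) -> (A=5 B=11)
Step 2: empty(B) -> (A=5 B=0)
Step 3: empty(A) -> (A=0 B=0)
Step 4: fill(A) -> (A=5 B=0)
Step 5: pour(A -> B) -> (A=0 B=5)
Step 6: empty(B) -> (A=0 B=0)
Step 7: fill(B) -> (A=0 B=11)
Step 8: fill(A) -> (A=5 B=11)
Step 9: empty(B) -> (A=5 B=0)
Step 10: fill(B) -> (A=5 B=11)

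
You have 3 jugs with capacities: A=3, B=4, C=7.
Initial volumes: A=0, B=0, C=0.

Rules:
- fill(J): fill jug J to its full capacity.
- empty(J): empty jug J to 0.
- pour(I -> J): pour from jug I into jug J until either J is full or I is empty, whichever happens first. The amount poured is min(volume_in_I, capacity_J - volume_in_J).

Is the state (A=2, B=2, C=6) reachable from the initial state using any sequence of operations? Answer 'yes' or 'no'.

BFS explored all 124 reachable states.
Reachable set includes: (0,0,0), (0,0,1), (0,0,2), (0,0,3), (0,0,4), (0,0,5), (0,0,6), (0,0,7), (0,1,0), (0,1,1), (0,1,2), (0,1,3) ...
Target (A=2, B=2, C=6) not in reachable set → no.

Answer: no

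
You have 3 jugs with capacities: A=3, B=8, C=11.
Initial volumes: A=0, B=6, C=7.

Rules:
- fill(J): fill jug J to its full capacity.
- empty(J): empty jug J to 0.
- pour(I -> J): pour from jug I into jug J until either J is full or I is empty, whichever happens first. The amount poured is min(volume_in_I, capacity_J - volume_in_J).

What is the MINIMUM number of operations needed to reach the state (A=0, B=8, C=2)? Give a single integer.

Answer: 3

Derivation:
BFS from (A=0, B=6, C=7). One shortest path:
  1. pour(B -> A) -> (A=3 B=3 C=7)
  2. empty(A) -> (A=0 B=3 C=7)
  3. pour(C -> B) -> (A=0 B=8 C=2)
Reached target in 3 moves.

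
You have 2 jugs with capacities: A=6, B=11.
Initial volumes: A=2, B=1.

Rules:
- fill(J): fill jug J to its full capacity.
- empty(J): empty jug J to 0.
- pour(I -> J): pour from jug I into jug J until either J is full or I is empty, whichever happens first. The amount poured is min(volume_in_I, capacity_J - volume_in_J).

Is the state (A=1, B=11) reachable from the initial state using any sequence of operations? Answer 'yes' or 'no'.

Answer: yes

Derivation:
BFS from (A=2, B=1):
  1. empty(A) -> (A=0 B=1)
  2. pour(B -> A) -> (A=1 B=0)
  3. fill(B) -> (A=1 B=11)
Target reached → yes.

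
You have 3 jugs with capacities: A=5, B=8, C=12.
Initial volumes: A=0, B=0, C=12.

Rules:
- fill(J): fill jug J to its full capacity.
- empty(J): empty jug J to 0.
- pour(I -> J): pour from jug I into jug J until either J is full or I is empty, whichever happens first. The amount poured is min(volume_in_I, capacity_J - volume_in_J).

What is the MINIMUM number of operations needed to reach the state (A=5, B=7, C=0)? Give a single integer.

BFS from (A=0, B=0, C=12). One shortest path:
  1. pour(C -> A) -> (A=5 B=0 C=7)
  2. pour(C -> B) -> (A=5 B=7 C=0)
Reached target in 2 moves.

Answer: 2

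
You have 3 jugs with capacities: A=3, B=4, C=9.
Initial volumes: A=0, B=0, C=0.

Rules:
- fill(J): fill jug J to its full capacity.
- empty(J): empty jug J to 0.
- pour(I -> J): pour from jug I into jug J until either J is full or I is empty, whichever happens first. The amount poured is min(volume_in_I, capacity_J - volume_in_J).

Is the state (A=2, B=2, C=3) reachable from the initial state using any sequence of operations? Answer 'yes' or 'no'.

BFS explored all 152 reachable states.
Reachable set includes: (0,0,0), (0,0,1), (0,0,2), (0,0,3), (0,0,4), (0,0,5), (0,0,6), (0,0,7), (0,0,8), (0,0,9), (0,1,0), (0,1,1) ...
Target (A=2, B=2, C=3) not in reachable set → no.

Answer: no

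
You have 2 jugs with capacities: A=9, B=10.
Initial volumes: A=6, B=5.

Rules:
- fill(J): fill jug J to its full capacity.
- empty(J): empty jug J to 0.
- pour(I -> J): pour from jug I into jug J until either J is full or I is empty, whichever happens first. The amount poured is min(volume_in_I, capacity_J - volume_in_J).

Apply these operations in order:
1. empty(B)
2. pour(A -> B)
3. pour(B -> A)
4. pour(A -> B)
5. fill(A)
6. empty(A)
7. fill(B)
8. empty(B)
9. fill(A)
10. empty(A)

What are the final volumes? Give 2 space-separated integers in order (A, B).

Step 1: empty(B) -> (A=6 B=0)
Step 2: pour(A -> B) -> (A=0 B=6)
Step 3: pour(B -> A) -> (A=6 B=0)
Step 4: pour(A -> B) -> (A=0 B=6)
Step 5: fill(A) -> (A=9 B=6)
Step 6: empty(A) -> (A=0 B=6)
Step 7: fill(B) -> (A=0 B=10)
Step 8: empty(B) -> (A=0 B=0)
Step 9: fill(A) -> (A=9 B=0)
Step 10: empty(A) -> (A=0 B=0)

Answer: 0 0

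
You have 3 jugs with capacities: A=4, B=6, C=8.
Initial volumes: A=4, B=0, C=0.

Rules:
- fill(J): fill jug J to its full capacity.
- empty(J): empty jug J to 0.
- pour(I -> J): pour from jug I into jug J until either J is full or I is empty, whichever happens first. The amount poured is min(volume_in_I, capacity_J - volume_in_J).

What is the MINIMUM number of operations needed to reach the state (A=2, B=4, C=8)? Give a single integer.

BFS from (A=4, B=0, C=0). One shortest path:
  1. fill(B) -> (A=4 B=6 C=0)
  2. pour(B -> C) -> (A=4 B=0 C=6)
  3. pour(A -> B) -> (A=0 B=4 C=6)
  4. fill(A) -> (A=4 B=4 C=6)
  5. pour(A -> C) -> (A=2 B=4 C=8)
Reached target in 5 moves.

Answer: 5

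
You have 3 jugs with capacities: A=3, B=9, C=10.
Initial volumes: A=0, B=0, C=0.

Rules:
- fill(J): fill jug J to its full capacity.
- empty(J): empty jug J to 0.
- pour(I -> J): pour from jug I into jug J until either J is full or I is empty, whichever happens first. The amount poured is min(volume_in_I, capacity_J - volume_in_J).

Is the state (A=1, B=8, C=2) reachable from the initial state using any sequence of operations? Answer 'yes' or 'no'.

Answer: no

Derivation:
BFS explored all 296 reachable states.
Reachable set includes: (0,0,0), (0,0,1), (0,0,2), (0,0,3), (0,0,4), (0,0,5), (0,0,6), (0,0,7), (0,0,8), (0,0,9), (0,0,10), (0,1,0) ...
Target (A=1, B=8, C=2) not in reachable set → no.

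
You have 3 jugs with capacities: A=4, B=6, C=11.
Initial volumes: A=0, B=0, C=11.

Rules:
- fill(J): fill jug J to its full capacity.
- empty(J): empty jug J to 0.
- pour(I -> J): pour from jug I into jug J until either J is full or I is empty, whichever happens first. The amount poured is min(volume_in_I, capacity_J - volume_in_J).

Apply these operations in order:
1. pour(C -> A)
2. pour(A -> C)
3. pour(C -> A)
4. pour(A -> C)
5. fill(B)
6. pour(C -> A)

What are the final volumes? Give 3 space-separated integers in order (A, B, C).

Answer: 4 6 7

Derivation:
Step 1: pour(C -> A) -> (A=4 B=0 C=7)
Step 2: pour(A -> C) -> (A=0 B=0 C=11)
Step 3: pour(C -> A) -> (A=4 B=0 C=7)
Step 4: pour(A -> C) -> (A=0 B=0 C=11)
Step 5: fill(B) -> (A=0 B=6 C=11)
Step 6: pour(C -> A) -> (A=4 B=6 C=7)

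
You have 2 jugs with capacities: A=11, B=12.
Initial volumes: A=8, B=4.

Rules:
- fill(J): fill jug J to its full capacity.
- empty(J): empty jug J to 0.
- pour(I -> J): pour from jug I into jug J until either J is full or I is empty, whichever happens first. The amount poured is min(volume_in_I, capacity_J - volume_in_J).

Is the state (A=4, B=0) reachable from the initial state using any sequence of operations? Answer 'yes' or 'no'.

Answer: yes

Derivation:
BFS from (A=8, B=4):
  1. empty(A) -> (A=0 B=4)
  2. pour(B -> A) -> (A=4 B=0)
Target reached → yes.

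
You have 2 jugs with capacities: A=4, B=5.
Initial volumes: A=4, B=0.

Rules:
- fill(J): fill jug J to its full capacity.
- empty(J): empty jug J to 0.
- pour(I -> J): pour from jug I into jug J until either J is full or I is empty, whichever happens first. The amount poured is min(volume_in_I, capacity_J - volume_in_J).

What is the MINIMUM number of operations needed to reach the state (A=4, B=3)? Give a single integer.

Answer: 6

Derivation:
BFS from (A=4, B=0). One shortest path:
  1. pour(A -> B) -> (A=0 B=4)
  2. fill(A) -> (A=4 B=4)
  3. pour(A -> B) -> (A=3 B=5)
  4. empty(B) -> (A=3 B=0)
  5. pour(A -> B) -> (A=0 B=3)
  6. fill(A) -> (A=4 B=3)
Reached target in 6 moves.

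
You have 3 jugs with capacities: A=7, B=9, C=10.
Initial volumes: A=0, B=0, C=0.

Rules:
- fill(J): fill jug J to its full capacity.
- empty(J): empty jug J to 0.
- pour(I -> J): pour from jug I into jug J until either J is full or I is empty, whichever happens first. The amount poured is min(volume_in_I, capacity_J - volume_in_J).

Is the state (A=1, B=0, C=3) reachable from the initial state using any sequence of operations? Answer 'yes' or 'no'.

BFS from (A=0, B=0, C=0):
  1. fill(C) -> (A=0 B=0 C=10)
  2. pour(C -> A) -> (A=7 B=0 C=3)
  3. empty(A) -> (A=0 B=0 C=3)
  4. pour(C -> B) -> (A=0 B=3 C=0)
  5. fill(C) -> (A=0 B=3 C=10)
  6. pour(C -> A) -> (A=7 B=3 C=3)
  7. pour(A -> B) -> (A=1 B=9 C=3)
  8. empty(B) -> (A=1 B=0 C=3)
Target reached → yes.

Answer: yes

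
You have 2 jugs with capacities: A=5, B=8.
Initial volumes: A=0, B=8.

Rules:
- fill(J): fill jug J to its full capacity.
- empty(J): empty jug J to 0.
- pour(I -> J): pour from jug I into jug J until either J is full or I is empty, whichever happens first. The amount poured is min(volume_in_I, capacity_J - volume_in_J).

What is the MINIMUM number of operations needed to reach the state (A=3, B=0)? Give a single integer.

Answer: 3

Derivation:
BFS from (A=0, B=8). One shortest path:
  1. pour(B -> A) -> (A=5 B=3)
  2. empty(A) -> (A=0 B=3)
  3. pour(B -> A) -> (A=3 B=0)
Reached target in 3 moves.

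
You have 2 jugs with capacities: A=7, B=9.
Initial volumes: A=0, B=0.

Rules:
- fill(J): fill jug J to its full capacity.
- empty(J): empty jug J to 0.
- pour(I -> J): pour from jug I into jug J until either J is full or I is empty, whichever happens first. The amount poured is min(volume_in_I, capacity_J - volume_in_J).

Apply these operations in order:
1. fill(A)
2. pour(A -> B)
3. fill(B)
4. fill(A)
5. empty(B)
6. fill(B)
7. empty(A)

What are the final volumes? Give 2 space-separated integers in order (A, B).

Step 1: fill(A) -> (A=7 B=0)
Step 2: pour(A -> B) -> (A=0 B=7)
Step 3: fill(B) -> (A=0 B=9)
Step 4: fill(A) -> (A=7 B=9)
Step 5: empty(B) -> (A=7 B=0)
Step 6: fill(B) -> (A=7 B=9)
Step 7: empty(A) -> (A=0 B=9)

Answer: 0 9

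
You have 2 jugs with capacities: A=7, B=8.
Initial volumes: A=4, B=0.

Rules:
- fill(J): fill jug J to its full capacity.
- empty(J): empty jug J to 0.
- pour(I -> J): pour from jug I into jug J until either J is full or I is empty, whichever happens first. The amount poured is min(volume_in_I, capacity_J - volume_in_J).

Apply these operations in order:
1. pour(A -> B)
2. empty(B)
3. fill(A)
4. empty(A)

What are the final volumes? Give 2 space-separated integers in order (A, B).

Answer: 0 0

Derivation:
Step 1: pour(A -> B) -> (A=0 B=4)
Step 2: empty(B) -> (A=0 B=0)
Step 3: fill(A) -> (A=7 B=0)
Step 4: empty(A) -> (A=0 B=0)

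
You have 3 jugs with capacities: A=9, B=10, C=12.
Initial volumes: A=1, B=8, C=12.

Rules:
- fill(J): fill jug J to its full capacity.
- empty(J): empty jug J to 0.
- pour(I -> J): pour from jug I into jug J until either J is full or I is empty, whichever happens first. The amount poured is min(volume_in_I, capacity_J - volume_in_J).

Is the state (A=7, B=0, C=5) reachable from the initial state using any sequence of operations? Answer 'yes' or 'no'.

Answer: yes

Derivation:
BFS from (A=1, B=8, C=12):
  1. empty(A) -> (A=0 B=8 C=12)
  2. pour(C -> A) -> (A=9 B=8 C=3)
  3. pour(A -> B) -> (A=7 B=10 C=3)
  4. empty(B) -> (A=7 B=0 C=3)
  5. pour(C -> B) -> (A=7 B=3 C=0)
  6. fill(C) -> (A=7 B=3 C=12)
  7. pour(C -> B) -> (A=7 B=10 C=5)
  8. empty(B) -> (A=7 B=0 C=5)
Target reached → yes.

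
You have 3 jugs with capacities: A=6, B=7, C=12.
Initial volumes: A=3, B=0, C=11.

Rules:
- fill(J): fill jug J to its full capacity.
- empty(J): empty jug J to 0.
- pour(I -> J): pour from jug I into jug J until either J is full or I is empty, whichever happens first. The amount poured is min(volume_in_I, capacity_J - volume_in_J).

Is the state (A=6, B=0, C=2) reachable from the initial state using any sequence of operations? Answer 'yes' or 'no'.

Answer: yes

Derivation:
BFS from (A=3, B=0, C=11):
  1. pour(C -> A) -> (A=6 B=0 C=8)
  2. empty(A) -> (A=0 B=0 C=8)
  3. pour(C -> A) -> (A=6 B=0 C=2)
Target reached → yes.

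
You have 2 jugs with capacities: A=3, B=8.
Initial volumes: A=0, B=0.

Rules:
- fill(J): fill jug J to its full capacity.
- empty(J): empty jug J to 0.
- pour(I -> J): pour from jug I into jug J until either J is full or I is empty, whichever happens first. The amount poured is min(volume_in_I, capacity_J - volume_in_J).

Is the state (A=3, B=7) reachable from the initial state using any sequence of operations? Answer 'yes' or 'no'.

Answer: yes

Derivation:
BFS from (A=0, B=0):
  1. fill(B) -> (A=0 B=8)
  2. pour(B -> A) -> (A=3 B=5)
  3. empty(A) -> (A=0 B=5)
  4. pour(B -> A) -> (A=3 B=2)
  5. empty(A) -> (A=0 B=2)
  6. pour(B -> A) -> (A=2 B=0)
  7. fill(B) -> (A=2 B=8)
  8. pour(B -> A) -> (A=3 B=7)
Target reached → yes.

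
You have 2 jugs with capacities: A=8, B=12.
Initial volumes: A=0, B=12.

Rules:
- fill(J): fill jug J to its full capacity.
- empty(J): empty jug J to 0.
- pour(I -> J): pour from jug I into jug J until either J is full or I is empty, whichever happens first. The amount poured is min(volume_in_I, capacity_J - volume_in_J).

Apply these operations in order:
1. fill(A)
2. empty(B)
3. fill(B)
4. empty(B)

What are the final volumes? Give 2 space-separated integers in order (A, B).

Answer: 8 0

Derivation:
Step 1: fill(A) -> (A=8 B=12)
Step 2: empty(B) -> (A=8 B=0)
Step 3: fill(B) -> (A=8 B=12)
Step 4: empty(B) -> (A=8 B=0)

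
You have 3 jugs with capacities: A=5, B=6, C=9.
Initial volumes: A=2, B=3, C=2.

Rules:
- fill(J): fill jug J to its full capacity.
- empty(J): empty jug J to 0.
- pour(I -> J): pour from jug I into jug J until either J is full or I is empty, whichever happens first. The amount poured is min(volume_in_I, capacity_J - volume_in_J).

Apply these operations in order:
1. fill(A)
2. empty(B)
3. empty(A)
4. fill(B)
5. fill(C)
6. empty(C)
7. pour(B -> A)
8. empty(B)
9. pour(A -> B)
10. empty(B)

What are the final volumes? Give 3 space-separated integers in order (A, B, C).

Step 1: fill(A) -> (A=5 B=3 C=2)
Step 2: empty(B) -> (A=5 B=0 C=2)
Step 3: empty(A) -> (A=0 B=0 C=2)
Step 4: fill(B) -> (A=0 B=6 C=2)
Step 5: fill(C) -> (A=0 B=6 C=9)
Step 6: empty(C) -> (A=0 B=6 C=0)
Step 7: pour(B -> A) -> (A=5 B=1 C=0)
Step 8: empty(B) -> (A=5 B=0 C=0)
Step 9: pour(A -> B) -> (A=0 B=5 C=0)
Step 10: empty(B) -> (A=0 B=0 C=0)

Answer: 0 0 0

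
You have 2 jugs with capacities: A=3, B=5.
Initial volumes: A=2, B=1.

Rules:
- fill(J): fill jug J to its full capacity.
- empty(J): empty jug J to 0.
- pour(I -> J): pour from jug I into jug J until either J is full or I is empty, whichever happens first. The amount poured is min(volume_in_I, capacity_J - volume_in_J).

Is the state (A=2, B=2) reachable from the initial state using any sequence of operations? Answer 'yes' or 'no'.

Answer: no

Derivation:
BFS explored all 17 reachable states.
Reachable set includes: (0,0), (0,1), (0,2), (0,3), (0,4), (0,5), (1,0), (1,5), (2,0), (2,1), (2,5), (3,0) ...
Target (A=2, B=2) not in reachable set → no.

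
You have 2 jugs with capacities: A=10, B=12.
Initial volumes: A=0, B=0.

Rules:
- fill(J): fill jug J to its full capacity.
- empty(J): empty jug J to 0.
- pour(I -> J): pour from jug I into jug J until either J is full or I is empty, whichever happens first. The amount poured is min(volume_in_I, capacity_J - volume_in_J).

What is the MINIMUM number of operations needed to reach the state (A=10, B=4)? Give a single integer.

BFS from (A=0, B=0). One shortest path:
  1. fill(B) -> (A=0 B=12)
  2. pour(B -> A) -> (A=10 B=2)
  3. empty(A) -> (A=0 B=2)
  4. pour(B -> A) -> (A=2 B=0)
  5. fill(B) -> (A=2 B=12)
  6. pour(B -> A) -> (A=10 B=4)
Reached target in 6 moves.

Answer: 6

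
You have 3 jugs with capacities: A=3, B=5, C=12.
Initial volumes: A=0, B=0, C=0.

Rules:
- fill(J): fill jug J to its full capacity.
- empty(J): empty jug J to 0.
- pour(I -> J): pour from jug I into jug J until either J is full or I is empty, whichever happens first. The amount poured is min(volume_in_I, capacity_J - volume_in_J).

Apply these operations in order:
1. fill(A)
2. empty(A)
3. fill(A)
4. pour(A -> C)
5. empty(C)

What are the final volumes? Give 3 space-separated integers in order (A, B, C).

Step 1: fill(A) -> (A=3 B=0 C=0)
Step 2: empty(A) -> (A=0 B=0 C=0)
Step 3: fill(A) -> (A=3 B=0 C=0)
Step 4: pour(A -> C) -> (A=0 B=0 C=3)
Step 5: empty(C) -> (A=0 B=0 C=0)

Answer: 0 0 0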